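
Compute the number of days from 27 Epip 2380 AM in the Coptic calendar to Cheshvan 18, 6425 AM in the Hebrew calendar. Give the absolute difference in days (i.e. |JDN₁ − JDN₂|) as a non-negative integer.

83

First date → JDN 2694286; second date → JDN 2694369.
The interval is |2694286 − 2694369| = 83 days.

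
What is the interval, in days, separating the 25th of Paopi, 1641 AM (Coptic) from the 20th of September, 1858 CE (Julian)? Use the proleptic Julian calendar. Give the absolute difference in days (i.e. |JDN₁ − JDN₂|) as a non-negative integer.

24139

JDN of the first date = 2424094.
JDN of the second date = 2399955.
|2399955 − 2424094| = 24139.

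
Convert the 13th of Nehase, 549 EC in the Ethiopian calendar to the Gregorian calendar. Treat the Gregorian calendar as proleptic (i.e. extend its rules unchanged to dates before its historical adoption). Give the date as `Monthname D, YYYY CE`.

Both dates share Julian Day Number 1924720; in the Gregorian calendar that is 8 August 557 CE.

August 8, 557 CE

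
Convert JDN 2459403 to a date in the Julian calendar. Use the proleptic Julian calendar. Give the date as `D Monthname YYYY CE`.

JDN 2459403 is 7 July 2021 in the Gregorian calendar.
In the Julian calendar that day is 24 June 2021 CE.

24 June 2021 CE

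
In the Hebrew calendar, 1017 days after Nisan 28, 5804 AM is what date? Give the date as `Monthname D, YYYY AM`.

Counting 1017 days forward from JDN 2467731 reaches JDN 2468748, which is Shevat 10, 5807 AM.

Shevat 10, 5807 AM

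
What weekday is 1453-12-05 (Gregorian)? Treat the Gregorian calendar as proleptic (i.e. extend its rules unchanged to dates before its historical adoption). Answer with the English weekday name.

Monday

JDN 2252096 mod 7 = 0, and JDN 0 was a Monday, so this is a Monday.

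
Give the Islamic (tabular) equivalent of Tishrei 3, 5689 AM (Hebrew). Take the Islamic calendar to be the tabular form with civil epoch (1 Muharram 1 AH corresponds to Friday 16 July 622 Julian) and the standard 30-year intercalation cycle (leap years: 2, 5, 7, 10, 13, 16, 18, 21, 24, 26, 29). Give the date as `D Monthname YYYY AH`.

1 Rabi' al-Thani 1347 AH

Both dates share Julian Day Number 2425507; in the tabular Islamic calendar that is 1 Rabi' al-Thani 1347 AH.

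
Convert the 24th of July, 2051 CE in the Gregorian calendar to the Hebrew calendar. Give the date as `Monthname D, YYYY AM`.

Julian Day Number of the source date = 2470377.
Converting JDN 2470377 to the Hebrew calendar gives 15 Av 5811 AM.

Av 15, 5811 AM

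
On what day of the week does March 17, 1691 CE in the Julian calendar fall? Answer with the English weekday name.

Tuesday

This is JDN 2338771 (27 March 1691 Gregorian).
Since JDN mod 7 = 1 (0 = Monday), the day is Tuesday.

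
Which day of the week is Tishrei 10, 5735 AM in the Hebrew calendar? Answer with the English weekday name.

Equivalently 26 September 1974 Gregorian, JDN 2442317.
2442317 ≡ 3 (mod 7); counting from Monday = 0 gives Thursday.

Thursday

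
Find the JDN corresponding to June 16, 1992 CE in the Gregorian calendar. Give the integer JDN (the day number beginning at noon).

2448790

JDN 2451545 is 1 January 2000 CE (Gregorian); the target day is −2755 days from there, so JDN = 2448790.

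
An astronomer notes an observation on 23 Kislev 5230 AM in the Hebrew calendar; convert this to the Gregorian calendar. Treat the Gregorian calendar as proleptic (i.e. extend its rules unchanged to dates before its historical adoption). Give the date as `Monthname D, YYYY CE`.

Julian Day Number of the source date = 2257941.
Converting JDN 2257941 to the Gregorian calendar gives 6 December 1469 CE.

December 6, 1469 CE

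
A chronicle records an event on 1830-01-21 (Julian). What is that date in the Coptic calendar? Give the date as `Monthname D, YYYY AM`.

The source date corresponds to 2 February 1830 in the Gregorian calendar (JDN 2389486).
That day falls on 26 Tobi 1546 AM in the Coptic calendar.

Tobi 26, 1546 AM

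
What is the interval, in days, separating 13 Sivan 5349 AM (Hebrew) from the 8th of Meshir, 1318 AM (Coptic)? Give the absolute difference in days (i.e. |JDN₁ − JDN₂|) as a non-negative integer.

JDN of the first date = 2301578.
JDN of the second date = 2306221.
|2306221 − 2301578| = 4643.

4643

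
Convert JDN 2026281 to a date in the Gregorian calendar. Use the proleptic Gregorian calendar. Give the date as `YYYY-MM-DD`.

JDN 2451545 is 1 Jan 2000; 2026281 is −425264 days from there.

0835-09-01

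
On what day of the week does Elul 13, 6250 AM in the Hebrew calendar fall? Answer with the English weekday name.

Wednesday

Equivalently 30 August 2490 Gregorian, JDN 2630756.
2630756 ≡ 2 (mod 7); counting from Monday = 0 gives Wednesday.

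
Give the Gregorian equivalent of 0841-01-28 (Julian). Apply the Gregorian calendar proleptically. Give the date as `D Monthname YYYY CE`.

At this point the Julian calendar is 4 days behind the Gregorian.
28 January 841 Julian + 4 days → 1 February 841 Gregorian.

1 February 841 CE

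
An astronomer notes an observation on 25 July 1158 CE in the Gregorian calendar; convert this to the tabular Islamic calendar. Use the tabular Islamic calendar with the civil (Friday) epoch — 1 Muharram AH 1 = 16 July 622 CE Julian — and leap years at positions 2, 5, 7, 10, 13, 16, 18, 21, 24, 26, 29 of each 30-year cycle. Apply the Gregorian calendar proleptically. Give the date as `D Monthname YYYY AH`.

19 Jumada al-Thani 553 AH

Both dates share Julian Day Number 2144216; in the tabular Islamic calendar that is 19 Jumada al-Thani 553 AH.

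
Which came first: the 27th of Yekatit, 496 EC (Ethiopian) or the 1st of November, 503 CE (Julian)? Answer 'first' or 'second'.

second

First date → JDN 1905196; second date → JDN 1905083.
JDN 1905083 < JDN 1905196, so the second date is earlier.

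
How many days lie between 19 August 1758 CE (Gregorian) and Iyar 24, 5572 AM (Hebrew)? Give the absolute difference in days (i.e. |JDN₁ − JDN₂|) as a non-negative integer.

19618

First date → JDN 2363387; second date → JDN 2383005.
The interval is |2363387 − 2383005| = 19618 days.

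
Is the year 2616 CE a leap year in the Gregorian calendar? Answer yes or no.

yes

2616 is divisible by 4 and not by 100, so it is a leap year.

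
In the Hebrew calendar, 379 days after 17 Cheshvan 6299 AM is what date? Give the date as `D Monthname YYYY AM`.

The starting date is JDN 2648359; 2648359 + 379 = 2648738.
JDN 2648738 corresponds to 12 Kislev 6300 AM.

12 Kislev 6300 AM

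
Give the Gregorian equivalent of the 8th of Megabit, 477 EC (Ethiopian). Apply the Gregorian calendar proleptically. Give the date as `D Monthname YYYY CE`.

5 March 485 CE

Both dates share Julian Day Number 1898267; in the Gregorian calendar that is 5 March 485 CE.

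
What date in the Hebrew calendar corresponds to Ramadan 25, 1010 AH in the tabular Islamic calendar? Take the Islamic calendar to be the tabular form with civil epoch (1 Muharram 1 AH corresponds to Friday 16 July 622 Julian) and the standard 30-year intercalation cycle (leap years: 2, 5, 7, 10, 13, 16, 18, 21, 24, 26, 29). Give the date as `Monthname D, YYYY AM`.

Julian Day Number of the source date = 2306256.
Converting JDN 2306256 to the Hebrew calendar gives 26 Adar 5362 AM.

Adar 26, 5362 AM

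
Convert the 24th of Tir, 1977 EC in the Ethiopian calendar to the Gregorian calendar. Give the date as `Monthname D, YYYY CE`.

February 1, 1985 CE

Both dates share Julian Day Number 2446098; in the Gregorian calendar that is 1 February 1985 CE.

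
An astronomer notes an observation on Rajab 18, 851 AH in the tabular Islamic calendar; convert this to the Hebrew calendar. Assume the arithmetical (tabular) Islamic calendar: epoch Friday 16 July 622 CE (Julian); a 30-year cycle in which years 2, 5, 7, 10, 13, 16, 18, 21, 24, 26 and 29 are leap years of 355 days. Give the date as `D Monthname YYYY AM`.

The source date corresponds to 8 October 1447 in the proleptic Gregorian calendar (JDN 2249846).
That day falls on 19 Tishrei 5208 AM in the Hebrew calendar.

19 Tishrei 5208 AM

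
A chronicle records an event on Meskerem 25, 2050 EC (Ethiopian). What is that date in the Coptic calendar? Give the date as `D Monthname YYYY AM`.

25 Thout 1774 AM

The source date corresponds to 5 October 2057 in the Gregorian calendar (JDN 2472642).
That day falls on 25 Thout 1774 AM in the Coptic calendar.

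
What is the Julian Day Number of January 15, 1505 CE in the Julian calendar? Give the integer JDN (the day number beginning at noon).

Equivalently 25 January 1505 (proleptic Gregorian).
JDN 2400001 is 17 November 1858 CE (Gregorian), MJD 0; the target day is −129227 days from there, so JDN = 2270774.

2270774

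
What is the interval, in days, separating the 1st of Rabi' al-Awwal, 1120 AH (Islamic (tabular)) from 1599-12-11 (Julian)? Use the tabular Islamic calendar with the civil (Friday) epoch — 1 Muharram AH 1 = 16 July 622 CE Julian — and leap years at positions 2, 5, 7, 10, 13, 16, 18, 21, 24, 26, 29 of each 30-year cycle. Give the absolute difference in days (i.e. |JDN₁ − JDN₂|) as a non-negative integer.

First date → JDN 2345035; second date → JDN 2305437.
The interval is |2345035 − 2305437| = 39598 days.

39598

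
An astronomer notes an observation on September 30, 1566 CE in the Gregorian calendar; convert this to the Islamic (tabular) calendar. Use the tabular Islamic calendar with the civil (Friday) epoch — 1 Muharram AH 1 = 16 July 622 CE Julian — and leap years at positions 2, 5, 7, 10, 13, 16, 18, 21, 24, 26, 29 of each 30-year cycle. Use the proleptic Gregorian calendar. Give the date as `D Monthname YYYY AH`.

Both dates share Julian Day Number 2293302; in the tabular Islamic calendar that is 5 Rabi' al-Awwal 974 AH.

5 Rabi' al-Awwal 974 AH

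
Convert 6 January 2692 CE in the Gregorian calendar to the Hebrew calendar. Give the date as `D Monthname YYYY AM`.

Both dates share Julian Day Number 2704298; in the Hebrew calendar that is 25 Tevet 6452 AM.

25 Tevet 6452 AM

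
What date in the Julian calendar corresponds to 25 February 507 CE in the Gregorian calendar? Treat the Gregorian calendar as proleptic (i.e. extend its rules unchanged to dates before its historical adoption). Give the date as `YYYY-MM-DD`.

0507-02-23

At this point the Julian calendar is 2 days behind the Gregorian.
25 February 507 Gregorian − 2 days → 23 February 507 Julian.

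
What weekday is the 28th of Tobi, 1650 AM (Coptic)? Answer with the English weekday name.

Monday

Equivalently 5 February 1934 Gregorian, JDN 2427474.
2427474 ≡ 0 (mod 7); counting from Monday = 0 gives Monday.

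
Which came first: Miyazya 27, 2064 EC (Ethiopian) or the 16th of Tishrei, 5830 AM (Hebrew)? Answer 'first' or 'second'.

The two dates have Julian Day Numbers 2477968 and 2477021 respectively.
Since 2477021 < 2477968, the second date comes first.

second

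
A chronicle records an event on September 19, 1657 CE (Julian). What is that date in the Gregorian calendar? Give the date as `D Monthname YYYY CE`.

29 September 1657 CE

The Julian–Gregorian offset here is 10 days (Julian trailing).
19 September 1657 Julian + 10 days → 29 September 1657 Gregorian.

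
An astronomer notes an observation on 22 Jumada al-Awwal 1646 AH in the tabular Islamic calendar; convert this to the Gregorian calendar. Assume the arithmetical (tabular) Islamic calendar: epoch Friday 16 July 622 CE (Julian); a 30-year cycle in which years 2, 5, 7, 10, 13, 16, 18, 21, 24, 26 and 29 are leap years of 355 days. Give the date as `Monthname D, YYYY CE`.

December 11, 2218 CE

Julian Day Number of the source date = 2531512.
Converting JDN 2531512 to the Gregorian calendar gives 11 December 2218 CE.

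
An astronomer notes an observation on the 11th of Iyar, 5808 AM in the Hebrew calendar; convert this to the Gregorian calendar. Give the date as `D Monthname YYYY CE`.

24 April 2048 CE

Both dates share Julian Day Number 2469191; in the Gregorian calendar that is 24 April 2048 CE.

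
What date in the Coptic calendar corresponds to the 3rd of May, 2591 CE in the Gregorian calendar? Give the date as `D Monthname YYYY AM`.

Julian Day Number of the source date = 2667526.
Converting JDN 2667526 to the Coptic calendar gives 21 Parmouti 2307 AM.

21 Parmouti 2307 AM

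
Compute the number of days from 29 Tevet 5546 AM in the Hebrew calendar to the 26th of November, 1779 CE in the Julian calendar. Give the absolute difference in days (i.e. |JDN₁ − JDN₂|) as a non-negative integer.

2215

JDN of the first date = 2373382.
JDN of the second date = 2371167.
|2371167 − 2373382| = 2215.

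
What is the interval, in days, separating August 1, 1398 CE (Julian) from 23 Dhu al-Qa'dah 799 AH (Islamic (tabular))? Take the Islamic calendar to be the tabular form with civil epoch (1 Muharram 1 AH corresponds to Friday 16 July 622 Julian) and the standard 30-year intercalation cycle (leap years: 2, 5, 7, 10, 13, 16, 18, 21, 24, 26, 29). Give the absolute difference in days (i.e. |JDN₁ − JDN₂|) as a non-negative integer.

JDN of the first date = 2231890.
JDN of the second date = 2231542.
|2231542 − 2231890| = 348.

348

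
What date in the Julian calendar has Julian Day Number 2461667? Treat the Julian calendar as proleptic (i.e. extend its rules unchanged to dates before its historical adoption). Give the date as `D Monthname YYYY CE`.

5 September 2027 CE

JDN 2461667 is 18 September 2027 in the Gregorian calendar.
In the Julian calendar that day is 5 September 2027 CE.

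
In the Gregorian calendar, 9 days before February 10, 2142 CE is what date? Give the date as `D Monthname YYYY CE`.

Counting 9 days back from JDN 2503450 reaches JDN 2503441, which is 1 February 2142 CE.

1 February 2142 CE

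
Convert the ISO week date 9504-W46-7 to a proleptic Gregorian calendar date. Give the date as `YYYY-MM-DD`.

9504-11-20

ISO week 1 of 9504 is the week containing the first Thursday of 9504.
Week 46, day 7 (Sunday) lands on 9504-11-20.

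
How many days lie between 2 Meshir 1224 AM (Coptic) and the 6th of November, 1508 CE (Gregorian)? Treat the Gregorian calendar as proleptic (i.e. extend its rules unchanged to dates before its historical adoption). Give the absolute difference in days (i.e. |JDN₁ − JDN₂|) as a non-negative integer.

273

First date → JDN 2271882; second date → JDN 2272155.
The interval is |2271882 − 2272155| = 273 days.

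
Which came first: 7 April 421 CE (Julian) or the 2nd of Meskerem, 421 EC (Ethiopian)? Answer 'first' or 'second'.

first

The two dates have Julian Day Numbers 1874925 and 1877627 respectively.
Since 1874925 < 1877627, the first date comes first.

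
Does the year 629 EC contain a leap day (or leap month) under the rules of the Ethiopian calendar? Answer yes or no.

629 mod 4 = 1; in the Ethiopian calendar a year is leap when year mod 4 = 3, so it is a common year.

no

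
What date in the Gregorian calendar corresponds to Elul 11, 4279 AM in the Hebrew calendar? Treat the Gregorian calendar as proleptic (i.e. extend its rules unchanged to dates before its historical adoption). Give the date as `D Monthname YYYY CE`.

Both dates share Julian Day Number 1910856; in the Gregorian calendar that is 24 August 519 CE.

24 August 519 CE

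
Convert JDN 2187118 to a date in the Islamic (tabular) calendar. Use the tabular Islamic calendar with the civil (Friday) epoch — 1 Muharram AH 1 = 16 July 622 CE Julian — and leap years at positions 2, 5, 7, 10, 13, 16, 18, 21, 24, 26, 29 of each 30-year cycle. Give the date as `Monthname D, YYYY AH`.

Rajab 13, 674 AH

JDN 2187118 is 9 January 1276 in the proleptic Gregorian calendar.
In the tabular Islamic calendar that day is Rajab 13, 674 AH.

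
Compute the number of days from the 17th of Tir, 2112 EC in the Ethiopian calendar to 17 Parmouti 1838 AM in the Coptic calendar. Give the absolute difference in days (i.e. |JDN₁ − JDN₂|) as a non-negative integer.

First date → JDN 2495400; second date → JDN 2496220.
The interval is |2495400 − 2496220| = 820 days.

820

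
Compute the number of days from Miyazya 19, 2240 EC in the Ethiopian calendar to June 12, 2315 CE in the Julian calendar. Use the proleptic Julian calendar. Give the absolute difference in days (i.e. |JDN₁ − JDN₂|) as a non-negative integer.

24530

First date → JDN 2542244; second date → JDN 2566774.
The interval is |2542244 − 2566774| = 24530 days.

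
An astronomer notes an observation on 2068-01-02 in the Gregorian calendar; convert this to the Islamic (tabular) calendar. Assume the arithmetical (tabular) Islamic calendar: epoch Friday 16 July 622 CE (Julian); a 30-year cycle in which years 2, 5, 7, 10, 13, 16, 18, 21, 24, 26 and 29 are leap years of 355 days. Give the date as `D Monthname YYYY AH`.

26 Shawwal 1490 AH

Julian Day Number of the source date = 2476383.
Converting JDN 2476383 to the tabular Islamic calendar gives 26 Shawwal 1490 AH.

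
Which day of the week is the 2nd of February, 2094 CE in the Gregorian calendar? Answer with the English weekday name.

Tuesday

Since JDN mod 7 = 1 (0 = Monday), the day is Tuesday.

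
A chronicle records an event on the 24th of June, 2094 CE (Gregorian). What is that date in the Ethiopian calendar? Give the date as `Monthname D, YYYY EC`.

Sene 17, 2086 EC

Both dates share Julian Day Number 2486053; in the Ethiopian calendar that is 17 Sene 2086 EC.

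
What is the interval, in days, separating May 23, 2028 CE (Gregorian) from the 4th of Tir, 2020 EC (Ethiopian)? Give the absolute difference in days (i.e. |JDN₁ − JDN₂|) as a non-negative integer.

131

JDN of the first date = 2461915.
JDN of the second date = 2461784.
|2461784 − 2461915| = 131.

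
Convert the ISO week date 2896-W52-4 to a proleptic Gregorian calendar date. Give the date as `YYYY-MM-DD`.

ISO week 1 of 2896 is the week containing the first Thursday of 2896.
Week 52, day 4 (Thursday) lands on 2896-12-27.

2896-12-27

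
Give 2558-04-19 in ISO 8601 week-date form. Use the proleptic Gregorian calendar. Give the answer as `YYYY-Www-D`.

2558-W16-3

The weekday is Wednesday (ISO weekday 3).
That Wednesday belongs to ISO week 16 of ISO year 2558.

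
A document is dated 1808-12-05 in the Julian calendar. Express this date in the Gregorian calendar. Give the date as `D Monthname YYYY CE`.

For dates in this range the Gregorian date is 12 days ahead of the Julian.
5 December 1808 Julian + 12 days → 17 December 1808 Gregorian.

17 December 1808 CE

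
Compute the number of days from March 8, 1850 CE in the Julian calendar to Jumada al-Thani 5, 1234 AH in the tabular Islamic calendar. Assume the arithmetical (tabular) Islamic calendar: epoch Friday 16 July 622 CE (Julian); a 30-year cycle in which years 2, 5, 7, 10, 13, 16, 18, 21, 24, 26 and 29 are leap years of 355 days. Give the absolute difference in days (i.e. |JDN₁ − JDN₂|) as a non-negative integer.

11311

JDN of the first date = 2396837.
JDN of the second date = 2385526.
|2385526 − 2396837| = 11311.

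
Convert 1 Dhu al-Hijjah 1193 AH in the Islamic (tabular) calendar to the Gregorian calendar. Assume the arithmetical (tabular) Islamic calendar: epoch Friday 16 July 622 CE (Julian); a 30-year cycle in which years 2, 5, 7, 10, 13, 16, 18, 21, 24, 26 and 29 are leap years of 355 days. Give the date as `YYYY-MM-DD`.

1779-12-10

Julian Day Number of the source date = 2371170.
Converting JDN 2371170 to the Gregorian calendar gives 10 December 1779 CE.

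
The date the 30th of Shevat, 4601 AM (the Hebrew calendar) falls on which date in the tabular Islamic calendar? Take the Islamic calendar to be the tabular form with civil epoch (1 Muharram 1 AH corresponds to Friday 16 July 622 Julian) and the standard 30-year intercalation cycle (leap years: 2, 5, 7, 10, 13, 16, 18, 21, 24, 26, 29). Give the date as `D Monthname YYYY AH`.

Both dates share Julian Day Number 2028259; in the tabular Islamic calendar that is 29 Rabi' al-Awwal 226 AH.

29 Rabi' al-Awwal 226 AH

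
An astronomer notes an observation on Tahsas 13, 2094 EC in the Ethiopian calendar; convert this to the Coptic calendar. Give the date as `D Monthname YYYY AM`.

Julian Day Number of the source date = 2488791.
Converting JDN 2488791 to the Coptic calendar gives 13 Koiak 1818 AM.

13 Koiak 1818 AM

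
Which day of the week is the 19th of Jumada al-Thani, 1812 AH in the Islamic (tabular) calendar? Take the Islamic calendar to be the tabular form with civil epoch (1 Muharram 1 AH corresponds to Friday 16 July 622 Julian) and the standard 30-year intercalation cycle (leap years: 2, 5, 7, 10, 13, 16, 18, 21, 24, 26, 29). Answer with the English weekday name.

Monday

In the Gregorian calendar this is 28 January 2380 (JDN 2590364).
Since JDN mod 7 = 0 (0 = Monday), the day is Monday.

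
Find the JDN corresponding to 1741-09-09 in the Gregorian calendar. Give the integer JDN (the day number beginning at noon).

JDN 2299161 is 15 October 1582 CE (Gregorian); the target day is +58038 days from there, so JDN = 2357199.

2357199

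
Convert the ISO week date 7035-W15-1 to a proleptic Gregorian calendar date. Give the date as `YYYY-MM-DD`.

7035-04-06

ISO week 1 of 7035 is the week containing the first Thursday of 7035.
Week 15, day 1 (Monday) lands on 7035-04-06.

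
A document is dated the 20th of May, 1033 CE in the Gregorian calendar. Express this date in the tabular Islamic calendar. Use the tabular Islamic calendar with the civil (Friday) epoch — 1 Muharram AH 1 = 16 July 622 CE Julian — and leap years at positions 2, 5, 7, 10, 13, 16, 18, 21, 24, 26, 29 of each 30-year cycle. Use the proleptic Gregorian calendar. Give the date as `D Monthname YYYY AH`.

11 Jumada al-Thani 424 AH

Both dates share Julian Day Number 2098495; in the tabular Islamic calendar that is 11 Jumada al-Thani 424 AH.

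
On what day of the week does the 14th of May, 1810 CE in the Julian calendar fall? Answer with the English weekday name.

Saturday

Equivalently 26 May 1810 Gregorian, JDN 2382294.
JDN 2382294 mod 7 = 5, and JDN 0 was a Monday, so this is a Saturday.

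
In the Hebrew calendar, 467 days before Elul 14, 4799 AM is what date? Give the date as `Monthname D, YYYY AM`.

JDN of Elul 14, 4799 AM = 2100801.
2100801 − 467 = 2100334.
JDN 2100334 in the Hebrew calendar is Sivan 21, 4798 AM.

Sivan 21, 4798 AM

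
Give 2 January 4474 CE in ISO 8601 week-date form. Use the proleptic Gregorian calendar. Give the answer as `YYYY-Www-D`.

The weekday is Tuesday (ISO weekday 2).
That Tuesday belongs to ISO week 1 of ISO year 4474.

4474-W01-2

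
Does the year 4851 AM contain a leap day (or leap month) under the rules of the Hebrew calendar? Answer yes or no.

yes

Hebrew year 4851 is year 6 of its 19-year Metonic cycle; leap years are at positions 3, 6, 8, 11, 14, 17, 19, so it is a leap year (13 months).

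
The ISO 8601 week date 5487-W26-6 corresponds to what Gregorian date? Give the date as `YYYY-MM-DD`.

ISO week 1 of 5487 is the week containing the first Thursday of 5487.
Week 26, day 6 (Saturday) lands on 5487-07-02.

5487-07-02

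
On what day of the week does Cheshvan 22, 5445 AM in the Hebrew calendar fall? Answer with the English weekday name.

Monday

In the Gregorian calendar this is 30 October 1684 (JDN 2336432).
Since JDN mod 7 = 0 (0 = Monday), the day is Monday.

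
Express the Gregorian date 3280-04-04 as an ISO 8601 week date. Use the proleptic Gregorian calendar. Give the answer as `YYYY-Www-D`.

3280-W14-4

The weekday is Thursday (ISO weekday 4).
That Thursday belongs to ISO week 14 of ISO year 3280.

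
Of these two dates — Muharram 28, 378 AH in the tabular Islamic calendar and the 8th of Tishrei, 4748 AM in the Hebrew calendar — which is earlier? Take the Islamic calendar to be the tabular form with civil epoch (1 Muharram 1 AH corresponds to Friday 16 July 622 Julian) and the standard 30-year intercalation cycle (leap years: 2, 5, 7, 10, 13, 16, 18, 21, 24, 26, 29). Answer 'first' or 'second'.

Converting both to JDN: 2082063 vs 2081805; the smaller is the second.

second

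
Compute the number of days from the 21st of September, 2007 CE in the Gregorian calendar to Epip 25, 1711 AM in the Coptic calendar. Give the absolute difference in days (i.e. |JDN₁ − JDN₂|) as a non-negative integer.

4434

First date → JDN 2454365; second date → JDN 2449931.
The interval is |2454365 − 2449931| = 4434 days.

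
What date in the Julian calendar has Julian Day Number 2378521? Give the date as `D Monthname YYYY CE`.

JDN 2378521 is 25 January 1800 in the Gregorian calendar.
In the Julian calendar that day is 14 January 1800 CE.

14 January 1800 CE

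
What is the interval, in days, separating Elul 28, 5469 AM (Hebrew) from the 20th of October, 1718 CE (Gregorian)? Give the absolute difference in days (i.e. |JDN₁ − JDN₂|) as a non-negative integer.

3334

First date → JDN 2345505; second date → JDN 2348839.
The interval is |2345505 − 2348839| = 3334 days.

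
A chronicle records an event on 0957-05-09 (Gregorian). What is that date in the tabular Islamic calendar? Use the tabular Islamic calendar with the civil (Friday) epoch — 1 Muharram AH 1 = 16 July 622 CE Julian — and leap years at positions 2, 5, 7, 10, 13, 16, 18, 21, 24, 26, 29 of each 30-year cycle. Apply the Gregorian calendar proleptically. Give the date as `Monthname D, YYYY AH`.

Both dates share Julian Day Number 2070726; in the tabular Islamic calendar that is 1 Safar 346 AH.

Safar 1, 346 AH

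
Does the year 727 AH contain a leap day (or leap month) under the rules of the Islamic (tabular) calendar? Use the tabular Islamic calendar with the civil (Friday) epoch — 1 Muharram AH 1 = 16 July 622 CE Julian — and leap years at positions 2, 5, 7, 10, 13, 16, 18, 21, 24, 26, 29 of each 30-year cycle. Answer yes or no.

yes

Year 727 AH is year 7 of its 30-year cycle; leap positions are 2, 5, 7, 10, 13, 16, 18, 21, 24, 26, 29, so it is a leap year (355 days).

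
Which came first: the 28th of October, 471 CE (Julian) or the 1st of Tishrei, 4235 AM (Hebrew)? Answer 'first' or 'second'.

first

Converting both to JDN: 1893391 vs 1894427; the smaller is the first.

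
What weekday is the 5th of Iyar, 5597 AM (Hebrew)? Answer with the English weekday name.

Equivalently 10 May 1837 Gregorian, JDN 2392140.
JDN 2392140 mod 7 = 2, and JDN 0 was a Monday, so this is a Wednesday.

Wednesday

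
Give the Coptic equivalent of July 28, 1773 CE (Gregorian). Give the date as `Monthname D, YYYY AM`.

Epip 23, 1489 AM

Julian Day Number of the source date = 2368844.
Converting JDN 2368844 to the Coptic calendar gives 23 Epip 1489 AM.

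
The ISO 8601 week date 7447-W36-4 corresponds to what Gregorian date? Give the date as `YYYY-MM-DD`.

7447-09-09

ISO week 1 of 7447 is the week containing the first Thursday of 7447.
Week 36, day 4 (Thursday) lands on 7447-09-09.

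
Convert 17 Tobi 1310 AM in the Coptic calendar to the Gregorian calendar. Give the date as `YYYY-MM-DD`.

1594-01-22

Both dates share Julian Day Number 2303278; in the Gregorian calendar that is 22 January 1594 CE.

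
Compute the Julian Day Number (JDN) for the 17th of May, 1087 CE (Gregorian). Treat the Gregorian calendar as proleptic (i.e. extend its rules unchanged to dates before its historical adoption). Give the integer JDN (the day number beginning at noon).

2118215

JDN 2400001 is 17 November 1858 CE (Gregorian), MJD 0; the target day is −281786 days from there, so JDN = 2118215.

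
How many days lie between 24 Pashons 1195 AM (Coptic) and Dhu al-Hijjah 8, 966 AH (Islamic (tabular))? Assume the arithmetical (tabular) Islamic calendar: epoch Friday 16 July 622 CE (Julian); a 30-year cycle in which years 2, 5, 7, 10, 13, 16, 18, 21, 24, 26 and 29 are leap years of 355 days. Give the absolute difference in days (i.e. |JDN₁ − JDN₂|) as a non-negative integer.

JDN of the first date = 2261401.
JDN of the second date = 2290736.
|2290736 − 2261401| = 29335.

29335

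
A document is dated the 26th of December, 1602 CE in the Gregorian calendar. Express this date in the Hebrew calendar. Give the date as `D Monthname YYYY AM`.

12 Tevet 5363 AM

Both dates share Julian Day Number 2306538; in the Hebrew calendar that is 12 Tevet 5363 AM.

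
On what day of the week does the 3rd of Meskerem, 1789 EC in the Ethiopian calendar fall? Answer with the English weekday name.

Sunday

In the Gregorian calendar this is 11 September 1796 (JDN 2377290).
JDN 2377290 mod 7 = 6, and JDN 0 was a Monday, so this is a Sunday.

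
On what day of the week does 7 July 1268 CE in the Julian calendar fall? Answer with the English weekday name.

This is JDN 2184383 (14 July 1268 Gregorian).
Since JDN mod 7 = 5 (0 = Monday), the day is Saturday.

Saturday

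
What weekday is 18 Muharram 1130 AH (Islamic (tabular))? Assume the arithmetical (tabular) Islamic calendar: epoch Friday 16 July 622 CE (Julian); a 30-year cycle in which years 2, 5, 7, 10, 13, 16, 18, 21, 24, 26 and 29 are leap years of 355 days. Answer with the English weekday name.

Wednesday

In the Gregorian calendar this is 22 December 1717 (JDN 2348537).
Since JDN mod 7 = 2 (0 = Monday), the day is Wednesday.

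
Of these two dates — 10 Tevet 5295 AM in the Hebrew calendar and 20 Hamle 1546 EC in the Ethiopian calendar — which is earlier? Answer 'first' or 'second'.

First date → JDN 2281702; second date → JDN 2288851.
JDN 2281702 < JDN 2288851, so the first date is earlier.

first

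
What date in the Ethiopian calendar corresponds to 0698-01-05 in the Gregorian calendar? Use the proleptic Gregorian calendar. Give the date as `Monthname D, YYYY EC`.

Julian Day Number of the source date = 1976004.
Converting JDN 1976004 to the Ethiopian calendar gives 7 Tir 690 EC.

Tir 7, 690 EC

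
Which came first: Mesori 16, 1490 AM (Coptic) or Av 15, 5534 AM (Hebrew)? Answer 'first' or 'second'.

second

First date → JDN 2369232; second date → JDN 2369204.
JDN 2369204 < JDN 2369232, so the second date is earlier.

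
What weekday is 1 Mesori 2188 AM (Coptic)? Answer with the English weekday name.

Wednesday

This is JDN 2624162 (10 August 2472 Gregorian).
Since JDN mod 7 = 2 (0 = Monday), the day is Wednesday.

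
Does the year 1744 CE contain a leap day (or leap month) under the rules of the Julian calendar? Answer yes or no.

yes

1744 mod 4 = 0, so it is a leap year in the Julian calendar.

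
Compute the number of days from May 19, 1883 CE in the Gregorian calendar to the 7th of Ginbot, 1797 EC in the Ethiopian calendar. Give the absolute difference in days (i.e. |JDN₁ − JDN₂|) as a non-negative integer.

28494

First date → JDN 2408950; second date → JDN 2380456.
The interval is |2408950 − 2380456| = 28494 days.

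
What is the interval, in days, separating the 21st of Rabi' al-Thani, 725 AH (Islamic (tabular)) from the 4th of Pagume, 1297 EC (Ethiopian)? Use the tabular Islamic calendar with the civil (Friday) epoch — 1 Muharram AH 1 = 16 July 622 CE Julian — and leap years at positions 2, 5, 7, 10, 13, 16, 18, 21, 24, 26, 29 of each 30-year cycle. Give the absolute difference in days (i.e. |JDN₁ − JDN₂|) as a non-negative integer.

First date → JDN 2205110; second date → JDN 2197948.
The interval is |2205110 − 2197948| = 7162 days.

7162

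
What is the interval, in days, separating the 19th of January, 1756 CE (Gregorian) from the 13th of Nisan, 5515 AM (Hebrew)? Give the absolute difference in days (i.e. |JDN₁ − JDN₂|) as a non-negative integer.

First date → JDN 2362444; second date → JDN 2362144.
The interval is |2362444 − 2362144| = 300 days.

300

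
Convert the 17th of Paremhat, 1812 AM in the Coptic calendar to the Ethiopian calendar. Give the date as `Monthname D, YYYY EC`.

Both dates share Julian Day Number 2486694; in the Ethiopian calendar that is 17 Megabit 2088 EC.

Megabit 17, 2088 EC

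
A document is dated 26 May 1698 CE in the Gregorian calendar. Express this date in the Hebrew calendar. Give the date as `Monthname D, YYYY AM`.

Sivan 16, 5458 AM

Julian Day Number of the source date = 2341388.
Converting JDN 2341388 to the Hebrew calendar gives 16 Sivan 5458 AM.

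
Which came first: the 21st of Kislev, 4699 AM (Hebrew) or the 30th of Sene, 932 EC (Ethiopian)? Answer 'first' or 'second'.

First date → JDN 2063983; second date → JDN 2064568.
JDN 2063983 < JDN 2064568, so the first date is earlier.

first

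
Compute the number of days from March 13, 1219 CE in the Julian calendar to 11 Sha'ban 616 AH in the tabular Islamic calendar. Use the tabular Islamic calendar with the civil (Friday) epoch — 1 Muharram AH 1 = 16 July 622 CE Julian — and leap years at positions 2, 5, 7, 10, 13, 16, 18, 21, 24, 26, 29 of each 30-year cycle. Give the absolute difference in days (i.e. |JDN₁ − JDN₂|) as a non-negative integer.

223

First date → JDN 2166369; second date → JDN 2166592.
The interval is |2166369 − 2166592| = 223 days.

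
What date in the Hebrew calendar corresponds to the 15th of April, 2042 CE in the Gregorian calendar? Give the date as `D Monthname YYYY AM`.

25 Nisan 5802 AM

Julian Day Number of the source date = 2466990.
Converting JDN 2466990 to the Hebrew calendar gives 25 Nisan 5802 AM.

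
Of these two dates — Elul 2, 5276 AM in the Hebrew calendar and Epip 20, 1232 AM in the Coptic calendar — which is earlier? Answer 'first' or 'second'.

second

Converting both to JDN: 2274989 vs 2274972; the smaller is the second.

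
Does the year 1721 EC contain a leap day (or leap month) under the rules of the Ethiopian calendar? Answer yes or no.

no

1721 mod 4 = 1; in the Ethiopian calendar a year is leap when year mod 4 = 3, so it is a common year.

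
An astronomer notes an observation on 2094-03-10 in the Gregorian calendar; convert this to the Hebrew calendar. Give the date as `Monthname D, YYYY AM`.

Julian Day Number of the source date = 2485947.
Converting JDN 2485947 to the Hebrew calendar gives 22 Adar 5854 AM.

Adar 22, 5854 AM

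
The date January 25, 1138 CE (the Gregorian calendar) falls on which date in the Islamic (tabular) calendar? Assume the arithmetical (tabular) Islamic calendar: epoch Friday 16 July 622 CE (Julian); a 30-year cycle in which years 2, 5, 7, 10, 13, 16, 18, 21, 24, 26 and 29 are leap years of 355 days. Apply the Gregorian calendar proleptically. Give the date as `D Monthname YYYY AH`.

4 Jumada al-Awwal 532 AH

Both dates share Julian Day Number 2136730; in the tabular Islamic calendar that is 4 Jumada al-Awwal 532 AH.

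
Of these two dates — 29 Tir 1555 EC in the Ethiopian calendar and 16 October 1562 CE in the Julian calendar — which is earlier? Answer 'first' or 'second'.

The two dates have Julian Day Numbers 2291967 and 2291867 respectively.
Since 2291867 < 2291967, the second date comes first.

second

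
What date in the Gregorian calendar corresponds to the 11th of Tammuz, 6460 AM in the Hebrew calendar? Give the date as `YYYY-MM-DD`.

2700-07-20

Both dates share Julian Day Number 2707415; in the Gregorian calendar that is 20 July 2700 CE.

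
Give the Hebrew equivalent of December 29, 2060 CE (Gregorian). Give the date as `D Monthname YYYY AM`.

6 Tevet 5821 AM

Both dates share Julian Day Number 2473823; in the Hebrew calendar that is 6 Tevet 5821 AM.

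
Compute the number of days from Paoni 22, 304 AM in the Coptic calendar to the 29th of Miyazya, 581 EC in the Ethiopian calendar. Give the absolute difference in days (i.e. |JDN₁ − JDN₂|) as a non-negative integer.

First date → JDN 1935992; second date → JDN 1936304.
The interval is |1935992 − 1936304| = 312 days.

312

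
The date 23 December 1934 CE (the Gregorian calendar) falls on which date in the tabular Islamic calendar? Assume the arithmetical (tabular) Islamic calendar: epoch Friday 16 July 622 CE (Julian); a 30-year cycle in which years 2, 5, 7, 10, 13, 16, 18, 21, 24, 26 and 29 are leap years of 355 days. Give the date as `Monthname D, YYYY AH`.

Both dates share Julian Day Number 2427795; in the tabular Islamic calendar that is 16 Ramadan 1353 AH.

Ramadan 16, 1353 AH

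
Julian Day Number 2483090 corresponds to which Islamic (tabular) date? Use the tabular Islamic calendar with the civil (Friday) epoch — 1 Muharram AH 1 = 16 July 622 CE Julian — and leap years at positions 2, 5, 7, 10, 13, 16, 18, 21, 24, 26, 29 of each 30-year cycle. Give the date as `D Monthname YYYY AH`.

The Gregorian equivalent of JDN 2483090 is 14 May 2086.
In the tabular Islamic calendar that day is 30 Ramadan 1509 AH.

30 Ramadan 1509 AH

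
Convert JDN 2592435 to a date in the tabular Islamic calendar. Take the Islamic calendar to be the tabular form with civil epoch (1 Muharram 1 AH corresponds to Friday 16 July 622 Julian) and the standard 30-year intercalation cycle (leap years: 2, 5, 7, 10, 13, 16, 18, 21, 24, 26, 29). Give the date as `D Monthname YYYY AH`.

The Gregorian equivalent of JDN 2592435 is 29 September 2385.
In the tabular Islamic calendar that day is 23 Rabi' al-Thani 1818 AH.

23 Rabi' al-Thani 1818 AH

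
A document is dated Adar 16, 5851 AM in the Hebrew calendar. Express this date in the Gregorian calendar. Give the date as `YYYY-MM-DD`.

Julian Day Number of the source date = 2484847.
Converting JDN 2484847 to the Gregorian calendar gives 6 March 2091 CE.

2091-03-06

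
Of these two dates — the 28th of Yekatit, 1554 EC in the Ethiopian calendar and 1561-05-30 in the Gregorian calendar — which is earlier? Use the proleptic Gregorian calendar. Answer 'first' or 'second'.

First date → JDN 2291631; second date → JDN 2291353.
JDN 2291353 < JDN 2291631, so the second date is earlier.

second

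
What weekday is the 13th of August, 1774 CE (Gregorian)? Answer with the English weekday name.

Saturday

Since JDN mod 7 = 5 (0 = Monday), the day is Saturday.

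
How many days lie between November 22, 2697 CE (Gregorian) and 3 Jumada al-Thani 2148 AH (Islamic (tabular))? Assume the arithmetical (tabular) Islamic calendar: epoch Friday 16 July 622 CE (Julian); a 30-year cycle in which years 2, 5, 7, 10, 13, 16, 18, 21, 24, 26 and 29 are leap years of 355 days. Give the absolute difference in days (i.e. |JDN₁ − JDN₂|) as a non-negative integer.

2970

JDN of the first date = 2706445.
JDN of the second date = 2709415.
|2709415 − 2706445| = 2970.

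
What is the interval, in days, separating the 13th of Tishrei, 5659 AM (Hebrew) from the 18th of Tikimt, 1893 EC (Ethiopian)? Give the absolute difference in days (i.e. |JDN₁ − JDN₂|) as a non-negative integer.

First date → JDN 2414562; second date → JDN 2415321.
The interval is |2414562 − 2415321| = 759 days.

759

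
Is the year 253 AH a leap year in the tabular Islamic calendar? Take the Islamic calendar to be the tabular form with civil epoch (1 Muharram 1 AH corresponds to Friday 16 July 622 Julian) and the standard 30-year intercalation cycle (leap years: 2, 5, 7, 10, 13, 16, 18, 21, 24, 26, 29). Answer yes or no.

yes

Year 253 AH is year 13 of its 30-year cycle; leap positions are 2, 5, 7, 10, 13, 16, 18, 21, 24, 26, 29, so it is a leap year (355 days).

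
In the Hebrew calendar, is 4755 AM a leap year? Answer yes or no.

no

Hebrew year 4755 is year 5 of its 19-year Metonic cycle; leap years are at positions 3, 6, 8, 11, 14, 17, 19, so it is a common year (12 months).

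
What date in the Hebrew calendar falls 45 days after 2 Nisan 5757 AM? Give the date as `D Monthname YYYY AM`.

The starting date is JDN 2450548; 2450548 + 45 = 2450593.
JDN 2450593 corresponds to 17 Iyar 5757 AM.

17 Iyar 5757 AM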